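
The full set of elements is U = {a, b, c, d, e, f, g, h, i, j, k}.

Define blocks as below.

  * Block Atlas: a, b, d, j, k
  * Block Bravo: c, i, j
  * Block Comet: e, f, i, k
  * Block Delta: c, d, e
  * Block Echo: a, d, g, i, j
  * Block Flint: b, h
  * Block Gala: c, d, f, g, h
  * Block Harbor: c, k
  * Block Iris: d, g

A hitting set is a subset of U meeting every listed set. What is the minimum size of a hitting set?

The 4 elements {b, c, e, g} hit every block.
No choice of 3 elements meets every block, so 4 is the minimum.

4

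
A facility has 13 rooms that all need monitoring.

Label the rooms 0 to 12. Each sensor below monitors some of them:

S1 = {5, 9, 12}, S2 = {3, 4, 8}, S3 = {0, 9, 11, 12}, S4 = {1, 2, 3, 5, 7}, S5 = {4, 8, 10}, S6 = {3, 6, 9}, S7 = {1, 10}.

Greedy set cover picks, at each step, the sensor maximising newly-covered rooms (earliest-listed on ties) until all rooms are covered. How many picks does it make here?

4

Greedy: pick S4 (covers 5 new) → pick S3 (covers 4 new) → pick S5 (covers 3 new) → pick S6 (covers 1 new). Total picks: 4.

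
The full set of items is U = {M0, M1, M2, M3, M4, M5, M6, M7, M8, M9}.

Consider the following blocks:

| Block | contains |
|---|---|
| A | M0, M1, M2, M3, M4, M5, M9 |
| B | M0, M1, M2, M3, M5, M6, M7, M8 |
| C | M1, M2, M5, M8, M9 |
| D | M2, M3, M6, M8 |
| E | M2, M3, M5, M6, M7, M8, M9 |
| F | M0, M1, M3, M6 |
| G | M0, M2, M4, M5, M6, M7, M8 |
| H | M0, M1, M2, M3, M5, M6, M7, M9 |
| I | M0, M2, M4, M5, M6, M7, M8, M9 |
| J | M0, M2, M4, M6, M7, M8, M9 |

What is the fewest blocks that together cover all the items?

2

Take {A, J}. Their union is {M0, M1, M2, M3, M4, M5, M6, M7, M8, M9}, which is all 10 items.
No single block has all 10 items (the largest, B, has 8), so 2 is optimal.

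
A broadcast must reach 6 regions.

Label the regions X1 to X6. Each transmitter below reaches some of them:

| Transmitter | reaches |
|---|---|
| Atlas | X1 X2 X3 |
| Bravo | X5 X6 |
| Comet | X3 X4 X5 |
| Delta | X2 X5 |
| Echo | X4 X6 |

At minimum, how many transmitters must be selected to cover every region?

3

Atlas and Delta and Echo together: Atlas ∪ Delta ∪ Echo = {X1, X2, X3, X4, X5, X6} — every region is covered.
Only Atlas contains X1, so Atlas is forced; the remaining 3 regions need at least 2 more transmitters (each remaining transmitter adds at most 2) — so at least 3 transmitters are needed, and 3 is optimal.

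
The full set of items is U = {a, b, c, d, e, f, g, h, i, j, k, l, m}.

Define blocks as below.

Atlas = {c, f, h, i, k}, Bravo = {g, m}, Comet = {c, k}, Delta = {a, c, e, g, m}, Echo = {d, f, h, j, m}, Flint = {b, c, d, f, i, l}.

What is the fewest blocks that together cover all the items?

Take {Atlas, Delta, Echo, Flint}. Their union is {a, b, c, d, e, f, g, h, i, j, k, l, m}, which is all 13 items.
No 3 of the 6 blocks cover everything (all 20 combinations miss at least one item), so 4 is optimal.

4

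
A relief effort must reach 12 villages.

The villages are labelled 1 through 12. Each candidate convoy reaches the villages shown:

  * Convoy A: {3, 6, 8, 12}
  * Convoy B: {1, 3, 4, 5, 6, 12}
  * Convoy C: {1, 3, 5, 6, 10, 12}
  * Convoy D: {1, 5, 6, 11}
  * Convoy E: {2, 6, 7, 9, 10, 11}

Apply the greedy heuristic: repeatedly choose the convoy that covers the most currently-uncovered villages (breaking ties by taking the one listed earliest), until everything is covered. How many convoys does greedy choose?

3

Greedy: pick B (covers 6 new) → pick E (covers 5 new) → pick A (covers 1 new). Total picks: 3.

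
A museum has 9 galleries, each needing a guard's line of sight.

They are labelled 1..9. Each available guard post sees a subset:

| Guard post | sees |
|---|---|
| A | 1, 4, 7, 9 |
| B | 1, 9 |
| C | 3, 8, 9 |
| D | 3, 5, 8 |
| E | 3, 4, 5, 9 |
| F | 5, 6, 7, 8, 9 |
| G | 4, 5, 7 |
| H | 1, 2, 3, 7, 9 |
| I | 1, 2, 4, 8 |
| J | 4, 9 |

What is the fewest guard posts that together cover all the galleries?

3

Take {E, F, I}. Their union is {1, 2, 3, 4, 5, 6, 7, 8, 9}, which is all 9 galleries.
Only F contains 6, so F is forced; the remaining 4 galleries need at least 2 more guard posts (each remaining guard post adds at most 3) — so at least 3 guard posts are needed, and 3 is optimal.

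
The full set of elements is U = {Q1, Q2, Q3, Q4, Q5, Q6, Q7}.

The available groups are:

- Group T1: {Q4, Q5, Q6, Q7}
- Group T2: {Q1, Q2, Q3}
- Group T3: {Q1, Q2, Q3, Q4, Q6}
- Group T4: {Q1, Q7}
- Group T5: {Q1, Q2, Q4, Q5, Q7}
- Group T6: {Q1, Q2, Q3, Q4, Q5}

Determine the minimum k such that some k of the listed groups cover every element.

2

Take {T1, T6}. Their union is {Q1, Q2, Q3, Q4, Q5, Q6, Q7}, which is all 7 elements.
No single group has all 7 elements (the largest, T3, has 5), so 2 is optimal.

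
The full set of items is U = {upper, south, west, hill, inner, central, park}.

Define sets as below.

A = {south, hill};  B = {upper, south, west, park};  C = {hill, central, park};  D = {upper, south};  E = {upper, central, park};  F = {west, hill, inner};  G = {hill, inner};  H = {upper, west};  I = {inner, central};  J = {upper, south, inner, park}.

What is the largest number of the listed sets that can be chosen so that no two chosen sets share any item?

A, H, I are pairwise disjoint (A={south,hill}; H={upper,west}; I={inner,central}).
Every remaining set overlaps one of these, and no 4 of the listed sets are pairwise disjoint, so 3 is the maximum.

3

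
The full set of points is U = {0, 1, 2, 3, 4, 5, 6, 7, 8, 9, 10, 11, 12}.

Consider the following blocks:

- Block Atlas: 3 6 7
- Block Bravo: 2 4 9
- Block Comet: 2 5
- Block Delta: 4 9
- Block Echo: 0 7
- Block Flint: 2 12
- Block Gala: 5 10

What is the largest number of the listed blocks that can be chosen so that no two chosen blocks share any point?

4

Delta, Echo, Flint, Gala are pairwise disjoint (Delta={4,9}; Echo={0,7}; Flint={2,12}; Gala={5,10}).
Every remaining block overlaps one of these, and no 5 of the listed blocks are pairwise disjoint, so 4 is the maximum.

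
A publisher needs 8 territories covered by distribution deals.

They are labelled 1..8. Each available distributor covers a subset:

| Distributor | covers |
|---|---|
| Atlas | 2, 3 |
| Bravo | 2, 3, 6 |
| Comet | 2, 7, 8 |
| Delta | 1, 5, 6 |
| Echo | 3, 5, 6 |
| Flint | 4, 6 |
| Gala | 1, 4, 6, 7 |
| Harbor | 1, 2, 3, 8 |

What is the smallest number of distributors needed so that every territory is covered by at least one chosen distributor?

Take {Echo, Gala, Harbor}. Their union is {1, 2, 3, 4, 5, 6, 7, 8}, which is all 8 territories.
No 2 of the 8 distributors cover everything (all 28 combinations miss at least one territory), so 3 is optimal.

3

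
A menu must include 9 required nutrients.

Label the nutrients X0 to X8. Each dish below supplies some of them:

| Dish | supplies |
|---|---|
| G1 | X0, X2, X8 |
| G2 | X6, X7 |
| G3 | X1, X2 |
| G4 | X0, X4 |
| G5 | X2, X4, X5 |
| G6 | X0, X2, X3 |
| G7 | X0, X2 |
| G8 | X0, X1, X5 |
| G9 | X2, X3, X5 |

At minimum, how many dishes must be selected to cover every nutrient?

5

G1 and G2 and G3 and G5 and G9 together: G1 ∪ G2 ∪ G3 ∪ G5 ∪ G9 = {X0, X1, X2, X3, X4, X5, X6, X7, X8} — every nutrient is covered.
No 4 of the 9 dishes cover everything (all 126 combinations miss at least one nutrient), so 5 is optimal.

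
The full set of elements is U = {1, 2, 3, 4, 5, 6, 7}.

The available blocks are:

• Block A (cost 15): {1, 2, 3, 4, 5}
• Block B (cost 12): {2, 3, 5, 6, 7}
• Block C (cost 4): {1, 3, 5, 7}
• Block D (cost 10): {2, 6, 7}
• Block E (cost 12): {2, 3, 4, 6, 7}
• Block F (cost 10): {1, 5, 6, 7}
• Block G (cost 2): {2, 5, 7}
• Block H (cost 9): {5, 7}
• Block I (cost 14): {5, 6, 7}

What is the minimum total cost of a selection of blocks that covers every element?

16

C, E together cover every element (C ∪ E = {1, 2, 3, 4, 5, 6, 7}); total cost 4 + 12 = 16.
The greedy pick G, C, E costs 18; no covering selection beats 16.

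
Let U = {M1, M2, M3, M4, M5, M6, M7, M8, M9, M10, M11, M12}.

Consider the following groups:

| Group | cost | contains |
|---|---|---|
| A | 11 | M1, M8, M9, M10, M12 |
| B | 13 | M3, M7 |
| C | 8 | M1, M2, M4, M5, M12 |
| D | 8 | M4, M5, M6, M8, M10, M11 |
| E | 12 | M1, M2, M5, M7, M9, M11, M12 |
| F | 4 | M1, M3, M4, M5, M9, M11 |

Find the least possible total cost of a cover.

24

D, E, F together cover every point (D ∪ E ∪ F = {M1, M2, M3, M4, M5, M6, M7, M8, M9, M10, M11, M12}); total cost 8 + 12 + 4 = 24.
The greedy pick F, D, C, E costs 32; no covering selection beats 24.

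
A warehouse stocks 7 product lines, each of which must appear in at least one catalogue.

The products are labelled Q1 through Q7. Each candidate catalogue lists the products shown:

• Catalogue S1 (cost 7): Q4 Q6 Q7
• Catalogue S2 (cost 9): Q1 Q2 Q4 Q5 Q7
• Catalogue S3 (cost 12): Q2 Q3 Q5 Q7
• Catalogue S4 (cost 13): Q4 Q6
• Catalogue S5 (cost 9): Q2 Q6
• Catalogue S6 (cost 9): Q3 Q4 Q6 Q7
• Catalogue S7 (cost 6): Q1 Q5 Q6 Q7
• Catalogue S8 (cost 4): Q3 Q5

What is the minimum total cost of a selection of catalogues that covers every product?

18

S2, S6 together cover every product (S2 ∪ S6 = {Q1, Q2, Q3, Q4, Q5, Q6, Q7}); total cost 9 + 9 = 18.
The greedy pick S7, S8, S2 costs 19; no covering selection beats 18.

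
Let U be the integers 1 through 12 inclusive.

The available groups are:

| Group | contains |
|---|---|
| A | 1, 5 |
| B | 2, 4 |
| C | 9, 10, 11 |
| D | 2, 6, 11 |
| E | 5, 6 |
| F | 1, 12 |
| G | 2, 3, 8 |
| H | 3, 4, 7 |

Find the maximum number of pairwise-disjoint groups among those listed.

4

B, C, E, F are pairwise disjoint (B={2,4}; C={9,10,11}; E={5,6}; F={1,12}).
Every remaining group overlaps one of these, and no 5 of the listed groups are pairwise disjoint, so 4 is the maximum.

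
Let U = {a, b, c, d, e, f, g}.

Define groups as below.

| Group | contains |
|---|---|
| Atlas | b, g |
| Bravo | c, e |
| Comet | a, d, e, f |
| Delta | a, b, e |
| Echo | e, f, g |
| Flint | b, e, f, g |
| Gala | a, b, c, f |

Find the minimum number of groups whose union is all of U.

Take {Atlas, Bravo, Comet}. Their union is {a, b, c, d, e, f, g}, which is all 7 items.
Only Comet contains d, so Comet is forced; the remaining 3 items need at least 2 more groups (each remaining group adds at most 2) — so at least 3 groups are needed, and 3 is optimal.

3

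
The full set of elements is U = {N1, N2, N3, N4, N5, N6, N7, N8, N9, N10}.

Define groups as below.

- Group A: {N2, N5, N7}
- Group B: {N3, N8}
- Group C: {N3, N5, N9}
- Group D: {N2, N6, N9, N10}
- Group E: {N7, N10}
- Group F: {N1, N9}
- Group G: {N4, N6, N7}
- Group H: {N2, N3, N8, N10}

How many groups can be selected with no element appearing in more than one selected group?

3

A, B, F are pairwise disjoint (A={N2,N5,N7}; B={N3,N8}; F={N1,N9}).
Every remaining group overlaps one of these, and no 4 of the listed groups are pairwise disjoint, so 3 is the maximum.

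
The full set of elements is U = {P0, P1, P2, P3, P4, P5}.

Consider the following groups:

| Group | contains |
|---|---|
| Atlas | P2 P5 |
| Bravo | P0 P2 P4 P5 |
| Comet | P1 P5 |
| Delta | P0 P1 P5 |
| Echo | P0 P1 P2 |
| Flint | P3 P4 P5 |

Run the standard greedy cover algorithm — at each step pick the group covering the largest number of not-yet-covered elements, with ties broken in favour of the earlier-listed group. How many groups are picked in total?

Greedy: pick Bravo (covers 4 new) → pick Comet (covers 1 new) → pick Flint (covers 1 new). Total picks: 3.
(The true minimum cover uses only 2 groups, so greedy is not optimal here.)

3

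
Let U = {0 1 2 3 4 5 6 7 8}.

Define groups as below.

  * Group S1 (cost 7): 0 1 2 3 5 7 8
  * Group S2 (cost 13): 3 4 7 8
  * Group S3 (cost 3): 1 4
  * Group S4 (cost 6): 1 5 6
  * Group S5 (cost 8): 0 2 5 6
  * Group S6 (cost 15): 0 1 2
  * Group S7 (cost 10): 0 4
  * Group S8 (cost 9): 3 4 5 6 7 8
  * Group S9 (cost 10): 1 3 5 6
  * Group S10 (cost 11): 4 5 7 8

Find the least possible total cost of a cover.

16

S1, S8 together cover every point (S1 ∪ S8 = {0, 1, 2, 3, 4, 5, 6, 7, 8}); total cost 7 + 9 = 16.
No covering selection has total cost below 16.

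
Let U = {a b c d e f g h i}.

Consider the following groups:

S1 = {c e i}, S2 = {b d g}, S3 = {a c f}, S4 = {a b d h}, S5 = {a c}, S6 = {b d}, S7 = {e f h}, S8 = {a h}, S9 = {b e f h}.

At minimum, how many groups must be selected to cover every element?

S1, S2, S8, and S9 cover everything between them: the union {a, b, c, d, e, f, g, h, i} is all of U.
No 3 of the 9 groups cover everything (all 84 combinations miss at least one element), so 4 is optimal.

4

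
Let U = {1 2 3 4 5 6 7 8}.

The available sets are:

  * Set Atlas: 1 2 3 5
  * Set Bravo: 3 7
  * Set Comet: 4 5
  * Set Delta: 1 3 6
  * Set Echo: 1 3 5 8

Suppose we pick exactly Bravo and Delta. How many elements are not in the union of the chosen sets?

Union of Bravo, Delta = {1, 3, 6, 7}.
Not covered: 2, 4, 5, 8 — 4 elements.

4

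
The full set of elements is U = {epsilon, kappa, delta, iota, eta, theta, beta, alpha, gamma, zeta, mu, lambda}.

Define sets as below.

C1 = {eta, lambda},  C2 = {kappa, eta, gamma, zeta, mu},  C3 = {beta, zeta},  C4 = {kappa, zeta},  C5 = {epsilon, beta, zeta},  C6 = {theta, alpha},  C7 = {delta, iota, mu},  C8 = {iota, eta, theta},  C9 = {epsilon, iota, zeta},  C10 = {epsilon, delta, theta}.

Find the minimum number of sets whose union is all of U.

C1 and C2 and C5 and C6 and C7 together: C1 ∪ C2 ∪ C5 ∪ C6 ∪ C7 = {epsilon, kappa, delta, iota, eta, theta, beta, alpha, gamma, zeta, mu, lambda} — every element is covered.
No 4 of the 10 sets cover everything (all 210 combinations miss at least one element), so 5 is optimal.

5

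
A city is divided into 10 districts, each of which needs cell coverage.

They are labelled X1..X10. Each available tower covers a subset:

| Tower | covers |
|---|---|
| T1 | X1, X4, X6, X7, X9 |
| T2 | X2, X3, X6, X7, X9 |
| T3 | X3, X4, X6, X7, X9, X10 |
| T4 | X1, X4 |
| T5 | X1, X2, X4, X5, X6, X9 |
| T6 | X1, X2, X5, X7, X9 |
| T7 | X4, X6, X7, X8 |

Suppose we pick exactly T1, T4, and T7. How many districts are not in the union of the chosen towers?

4

Union of T1, T4, T7 = {X1, X4, X6, X7, X8, X9}.
Not covered: X2, X3, X5, X10 — 4 districts.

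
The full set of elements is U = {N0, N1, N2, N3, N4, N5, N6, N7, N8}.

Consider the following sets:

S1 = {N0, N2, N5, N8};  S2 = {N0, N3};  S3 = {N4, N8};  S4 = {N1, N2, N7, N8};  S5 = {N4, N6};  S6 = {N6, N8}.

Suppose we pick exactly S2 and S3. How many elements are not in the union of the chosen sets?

5

Union of S2, S3 = {N0, N3, N4, N8}.
Not covered: N1, N2, N5, N6, N7 — 5 elements.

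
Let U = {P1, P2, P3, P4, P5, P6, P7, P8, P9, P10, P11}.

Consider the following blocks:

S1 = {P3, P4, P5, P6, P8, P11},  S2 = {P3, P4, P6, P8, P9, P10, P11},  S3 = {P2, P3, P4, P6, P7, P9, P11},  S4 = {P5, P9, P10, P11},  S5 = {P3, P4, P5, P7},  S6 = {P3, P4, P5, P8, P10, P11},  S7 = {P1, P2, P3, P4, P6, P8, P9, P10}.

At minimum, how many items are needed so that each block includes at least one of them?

2

Take H = {P4, P9}. Each listed block contains at least one of these, so H is a hitting set of size 2.
No single item lies in every block, so at least 2 are needed and 2 is optimal.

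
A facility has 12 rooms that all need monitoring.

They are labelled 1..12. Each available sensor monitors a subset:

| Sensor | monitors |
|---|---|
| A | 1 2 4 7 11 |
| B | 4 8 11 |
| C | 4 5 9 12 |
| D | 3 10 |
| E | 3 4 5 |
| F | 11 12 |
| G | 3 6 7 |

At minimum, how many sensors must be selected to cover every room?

5

Take {A, B, C, D, G}. Their union is {1, 2, 3, 4, 5, 6, 7, 8, 9, 10, 11, 12}, which is all 12 rooms.
No 4 of the 7 sensors cover everything (all 35 combinations miss at least one room), so 5 is optimal.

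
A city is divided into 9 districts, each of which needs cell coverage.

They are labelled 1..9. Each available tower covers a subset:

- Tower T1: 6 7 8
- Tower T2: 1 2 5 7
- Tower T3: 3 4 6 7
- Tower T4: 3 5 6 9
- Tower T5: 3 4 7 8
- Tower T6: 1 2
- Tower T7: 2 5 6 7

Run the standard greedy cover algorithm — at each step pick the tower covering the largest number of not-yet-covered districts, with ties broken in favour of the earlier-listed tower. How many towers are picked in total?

4

Greedy: pick T2 (covers 4 new) → pick T3 (covers 3 new) → pick T1 (covers 1 new) → pick T4 (covers 1 new). Total picks: 4.
(The true minimum cover uses only 3 towers, so greedy is not optimal here.)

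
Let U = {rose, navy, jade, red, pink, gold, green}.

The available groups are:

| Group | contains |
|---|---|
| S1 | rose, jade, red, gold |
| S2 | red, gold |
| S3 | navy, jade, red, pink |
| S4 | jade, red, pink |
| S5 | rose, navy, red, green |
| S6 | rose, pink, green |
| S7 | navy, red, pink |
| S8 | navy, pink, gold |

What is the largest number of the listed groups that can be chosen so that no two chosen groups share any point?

2

S2, S6 are pairwise disjoint (S2={red,gold}; S6={rose,pink,green}).
Every remaining group overlaps one of these, and no 3 of the listed groups are pairwise disjoint, so 2 is the maximum.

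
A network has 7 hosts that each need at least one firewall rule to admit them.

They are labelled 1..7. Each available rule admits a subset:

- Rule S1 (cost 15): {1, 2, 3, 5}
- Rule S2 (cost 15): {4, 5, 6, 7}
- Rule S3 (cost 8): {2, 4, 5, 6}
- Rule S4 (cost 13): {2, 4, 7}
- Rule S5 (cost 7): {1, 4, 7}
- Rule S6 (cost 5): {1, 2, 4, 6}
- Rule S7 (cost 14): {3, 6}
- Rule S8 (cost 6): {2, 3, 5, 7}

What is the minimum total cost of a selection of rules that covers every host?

S6, S8 together cover every host (S6 ∪ S8 = {1, 2, 3, 4, 5, 6, 7}); total cost 5 + 6 = 11.
No covering selection has total cost below 11.

11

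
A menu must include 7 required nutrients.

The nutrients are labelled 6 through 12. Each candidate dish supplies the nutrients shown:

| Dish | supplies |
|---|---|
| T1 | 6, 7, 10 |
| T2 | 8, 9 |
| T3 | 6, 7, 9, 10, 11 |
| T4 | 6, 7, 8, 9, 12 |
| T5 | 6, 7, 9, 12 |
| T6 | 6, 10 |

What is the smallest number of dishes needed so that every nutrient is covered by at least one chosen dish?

2

Take {T3, T4}. Their union is {6, 7, 8, 9, 10, 11, 12}, which is all 7 nutrients.
No single dish has all 7 nutrients (the largest, T3, has 5), so 2 is optimal.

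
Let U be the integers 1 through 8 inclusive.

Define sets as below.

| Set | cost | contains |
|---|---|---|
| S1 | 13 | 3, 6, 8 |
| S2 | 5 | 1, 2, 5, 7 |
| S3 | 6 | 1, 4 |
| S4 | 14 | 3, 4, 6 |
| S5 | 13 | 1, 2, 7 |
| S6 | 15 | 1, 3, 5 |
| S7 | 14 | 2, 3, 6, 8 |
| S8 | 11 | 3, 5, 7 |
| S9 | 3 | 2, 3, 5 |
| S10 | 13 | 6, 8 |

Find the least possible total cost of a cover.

S1, S2, S3 together cover every element (S1 ∪ S2 ∪ S3 = {1, 2, 3, 4, 5, 6, 7, 8}); total cost 13 + 5 + 6 = 24.
The greedy pick S9, S2, S3, S1 costs 27; no covering selection beats 24.

24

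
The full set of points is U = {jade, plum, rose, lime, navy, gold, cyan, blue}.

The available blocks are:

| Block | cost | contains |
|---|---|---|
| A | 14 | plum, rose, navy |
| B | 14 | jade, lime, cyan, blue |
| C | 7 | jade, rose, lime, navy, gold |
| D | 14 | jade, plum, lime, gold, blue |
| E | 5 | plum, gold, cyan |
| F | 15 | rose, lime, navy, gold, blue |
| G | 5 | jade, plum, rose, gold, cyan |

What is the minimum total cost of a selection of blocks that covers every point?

F, G together cover every point (F ∪ G = {jade, plum, rose, lime, navy, gold, cyan, blue}); total cost 15 + 5 = 20.
The greedy pick G, C, B costs 26; no covering selection beats 20.

20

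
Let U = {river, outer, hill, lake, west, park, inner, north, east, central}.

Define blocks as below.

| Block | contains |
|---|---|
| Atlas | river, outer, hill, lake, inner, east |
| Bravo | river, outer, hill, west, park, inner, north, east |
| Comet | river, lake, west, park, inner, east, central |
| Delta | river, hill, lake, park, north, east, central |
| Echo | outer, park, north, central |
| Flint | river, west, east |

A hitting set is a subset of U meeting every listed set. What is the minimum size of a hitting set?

2

Take H = {park, east}. Each listed block contains at least one of these, so H is a hitting set of size 2.
The blocks Echo, Flint are pairwise disjoint, so any hitting set needs a separate element for each — at least 2. Hence 2 is optimal.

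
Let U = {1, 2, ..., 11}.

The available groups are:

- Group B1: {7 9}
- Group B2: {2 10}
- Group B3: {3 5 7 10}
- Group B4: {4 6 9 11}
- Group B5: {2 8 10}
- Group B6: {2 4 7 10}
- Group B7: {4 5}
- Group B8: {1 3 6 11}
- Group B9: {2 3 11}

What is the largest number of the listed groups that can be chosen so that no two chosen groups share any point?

4

B1, B2, B7, B8 are pairwise disjoint (B1={7,9}; B2={2,10}; B7={4,5}; B8={1,3,6,11}).
Every remaining group overlaps one of these, and no 5 of the listed groups are pairwise disjoint, so 4 is the maximum.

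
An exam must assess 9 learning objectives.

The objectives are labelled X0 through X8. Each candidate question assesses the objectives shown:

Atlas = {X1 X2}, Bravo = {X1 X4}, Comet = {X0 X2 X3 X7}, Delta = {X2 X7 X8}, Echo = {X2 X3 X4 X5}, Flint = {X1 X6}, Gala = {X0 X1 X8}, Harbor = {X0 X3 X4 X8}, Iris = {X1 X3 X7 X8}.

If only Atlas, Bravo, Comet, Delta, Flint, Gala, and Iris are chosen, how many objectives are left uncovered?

1

Union of Atlas, Bravo, Comet, Delta, Flint, Gala, Iris = {X0, X1, X2, X3, X4, X6, X7, X8}.
Not covered: X5 — 1 objective.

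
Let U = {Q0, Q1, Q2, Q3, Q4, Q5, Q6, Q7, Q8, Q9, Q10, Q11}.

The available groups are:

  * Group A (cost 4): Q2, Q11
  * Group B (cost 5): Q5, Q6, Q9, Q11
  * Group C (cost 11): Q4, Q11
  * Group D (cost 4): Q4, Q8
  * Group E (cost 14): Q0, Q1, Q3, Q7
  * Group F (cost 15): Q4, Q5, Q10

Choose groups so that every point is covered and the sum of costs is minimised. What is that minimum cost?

A, B, D, E, F together cover every point (A ∪ B ∪ D ∪ E ∪ F = {Q0, Q1, Q2, Q3, Q4, Q5, Q6, Q7, Q8, Q9, Q10, Q11}); total cost 4 + 5 + 4 + 14 + 15 = 42.
No covering selection has total cost below 42.

42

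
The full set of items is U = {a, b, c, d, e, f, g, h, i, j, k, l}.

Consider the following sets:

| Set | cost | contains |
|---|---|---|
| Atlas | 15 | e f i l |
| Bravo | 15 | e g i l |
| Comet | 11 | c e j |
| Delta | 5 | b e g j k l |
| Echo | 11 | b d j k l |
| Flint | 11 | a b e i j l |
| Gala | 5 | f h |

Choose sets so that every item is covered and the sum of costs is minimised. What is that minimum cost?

43

Comet, Delta, Echo, Flint, Gala together cover every item (Comet ∪ Delta ∪ Echo ∪ Flint ∪ Gala = {a, b, c, d, e, f, g, h, i, j, k, l}); total cost 11 + 5 + 11 + 11 + 5 = 43.
No covering selection has total cost below 43.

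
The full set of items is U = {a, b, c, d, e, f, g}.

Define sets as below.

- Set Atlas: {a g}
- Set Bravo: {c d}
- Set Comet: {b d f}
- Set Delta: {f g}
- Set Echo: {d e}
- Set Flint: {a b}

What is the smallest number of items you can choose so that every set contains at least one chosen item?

3

H = {b, d, g} meets every set (each contains at least one member of H), and |H| = 3.
The sets Bravo, Delta, Flint are pairwise disjoint, so any hitting set needs a separate item for each — at least 3. Hence 3 is optimal.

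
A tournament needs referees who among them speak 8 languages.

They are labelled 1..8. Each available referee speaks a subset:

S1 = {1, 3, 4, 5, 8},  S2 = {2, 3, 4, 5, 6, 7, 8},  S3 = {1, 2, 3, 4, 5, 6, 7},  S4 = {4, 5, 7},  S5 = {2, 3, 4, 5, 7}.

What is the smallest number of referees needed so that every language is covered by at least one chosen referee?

Take {S2, S3}. Their union is {1, 2, 3, 4, 5, 6, 7, 8}, which is all 8 languages.
No single referee has all 8 languages (the largest, S2, has 7), so 2 is optimal.

2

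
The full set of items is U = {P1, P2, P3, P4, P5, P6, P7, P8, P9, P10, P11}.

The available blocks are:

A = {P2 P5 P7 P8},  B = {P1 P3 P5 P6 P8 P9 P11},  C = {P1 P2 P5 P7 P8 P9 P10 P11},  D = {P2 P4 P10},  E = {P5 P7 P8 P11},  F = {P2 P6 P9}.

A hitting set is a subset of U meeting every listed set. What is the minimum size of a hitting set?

2

H = {P2, P5} meets every block (each contains at least one member of H), and |H| = 2.
The blocks E, F are pairwise disjoint, so any hitting set needs a separate item for each — at least 2. Hence 2 is optimal.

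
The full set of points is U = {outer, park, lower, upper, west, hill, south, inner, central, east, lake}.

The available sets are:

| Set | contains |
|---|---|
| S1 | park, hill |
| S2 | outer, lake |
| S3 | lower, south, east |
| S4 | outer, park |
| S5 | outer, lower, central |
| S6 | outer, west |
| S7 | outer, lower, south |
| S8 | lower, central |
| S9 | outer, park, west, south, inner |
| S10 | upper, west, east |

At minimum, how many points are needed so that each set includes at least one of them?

The 4 points {outer, park, lower, upper} hit every set.
The sets S1, S2, S8, S10 are pairwise disjoint, so any hitting set needs a separate point for each — at least 4. Hence 4 is optimal.

4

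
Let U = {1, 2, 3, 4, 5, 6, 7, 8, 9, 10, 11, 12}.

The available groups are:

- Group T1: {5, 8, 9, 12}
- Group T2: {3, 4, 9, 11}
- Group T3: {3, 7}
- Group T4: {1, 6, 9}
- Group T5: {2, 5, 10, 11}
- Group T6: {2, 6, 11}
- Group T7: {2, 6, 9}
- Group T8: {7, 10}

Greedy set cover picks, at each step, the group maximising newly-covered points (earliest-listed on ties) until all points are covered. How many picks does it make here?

5

Greedy: pick T1 (covers 4 new) → pick T2 (covers 3 new) → pick T4 (covers 2 new) → pick T5 (covers 2 new) → pick T3 (covers 1 new). Total picks: 5.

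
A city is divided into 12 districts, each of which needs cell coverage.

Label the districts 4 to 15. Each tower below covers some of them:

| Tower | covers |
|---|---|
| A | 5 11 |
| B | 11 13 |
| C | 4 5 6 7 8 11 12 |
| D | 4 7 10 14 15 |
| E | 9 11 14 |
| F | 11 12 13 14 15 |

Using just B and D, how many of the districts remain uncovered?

Union of B, D = {4, 7, 10, 11, 13, 14, 15}.
Not covered: 5, 6, 8, 9, 12 — 5 districts.

5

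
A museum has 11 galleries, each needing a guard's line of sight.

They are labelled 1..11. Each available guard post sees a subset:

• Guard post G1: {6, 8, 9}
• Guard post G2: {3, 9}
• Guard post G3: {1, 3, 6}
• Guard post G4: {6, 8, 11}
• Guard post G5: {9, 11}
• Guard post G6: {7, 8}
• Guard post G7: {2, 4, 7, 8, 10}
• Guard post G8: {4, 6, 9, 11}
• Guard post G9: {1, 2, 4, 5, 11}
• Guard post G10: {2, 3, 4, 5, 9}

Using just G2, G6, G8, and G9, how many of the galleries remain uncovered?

Union of G2, G6, G8, G9 = {1, 2, 3, 4, 5, 6, 7, 8, 9, 11}.
Not covered: 10 — 1 gallery.

1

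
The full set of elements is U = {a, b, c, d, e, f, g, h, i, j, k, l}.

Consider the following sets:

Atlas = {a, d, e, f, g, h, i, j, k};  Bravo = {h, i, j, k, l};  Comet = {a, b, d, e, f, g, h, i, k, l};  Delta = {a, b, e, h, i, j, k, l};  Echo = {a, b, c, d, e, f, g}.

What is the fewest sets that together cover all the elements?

2

Delta and Echo cover everything between them: the union {a, b, c, d, e, f, g, h, i, j, k, l} is all of U.
No single set has all 12 elements (the largest, Comet, has 10), so 2 is optimal.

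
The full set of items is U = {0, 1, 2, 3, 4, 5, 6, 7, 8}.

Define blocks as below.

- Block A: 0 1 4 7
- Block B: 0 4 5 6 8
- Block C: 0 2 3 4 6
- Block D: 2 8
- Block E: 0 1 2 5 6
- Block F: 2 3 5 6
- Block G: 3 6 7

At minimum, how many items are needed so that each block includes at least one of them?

Take H = {4, 6, 8}. Each listed block contains at least one of these, so H is a hitting set of size 3.
No choice of 2 items meets every block, so 3 is the minimum.

3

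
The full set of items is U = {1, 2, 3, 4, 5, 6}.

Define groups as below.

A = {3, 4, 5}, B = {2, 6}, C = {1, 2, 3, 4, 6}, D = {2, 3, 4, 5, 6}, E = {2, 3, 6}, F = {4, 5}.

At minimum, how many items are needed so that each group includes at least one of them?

Take H = {2, 4}. Each listed group contains at least one of these, so H is a hitting set of size 2.
The groups B, F are pairwise disjoint, so any hitting set needs a separate item for each — at least 2. Hence 2 is optimal.

2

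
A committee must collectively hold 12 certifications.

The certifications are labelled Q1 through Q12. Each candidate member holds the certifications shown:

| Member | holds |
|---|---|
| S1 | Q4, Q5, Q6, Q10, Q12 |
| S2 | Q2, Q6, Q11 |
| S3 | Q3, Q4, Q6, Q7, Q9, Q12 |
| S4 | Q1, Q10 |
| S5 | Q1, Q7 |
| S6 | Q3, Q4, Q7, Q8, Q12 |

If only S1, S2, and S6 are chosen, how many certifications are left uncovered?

Union of S1, S2, S6 = {Q2, Q3, Q4, Q5, Q6, Q7, Q8, Q10, Q11, Q12}.
Not covered: Q1, Q9 — 2 certifications.

2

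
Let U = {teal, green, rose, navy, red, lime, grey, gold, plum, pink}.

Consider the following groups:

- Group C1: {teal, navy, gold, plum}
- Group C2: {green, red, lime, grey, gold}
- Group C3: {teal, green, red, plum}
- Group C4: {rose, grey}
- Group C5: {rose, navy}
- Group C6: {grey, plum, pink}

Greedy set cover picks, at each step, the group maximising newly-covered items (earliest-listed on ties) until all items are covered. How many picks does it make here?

4

Greedy: pick C2 (covers 5 new) → pick C1 (covers 3 new) → pick C4 (covers 1 new) → pick C6 (covers 1 new). Total picks: 4.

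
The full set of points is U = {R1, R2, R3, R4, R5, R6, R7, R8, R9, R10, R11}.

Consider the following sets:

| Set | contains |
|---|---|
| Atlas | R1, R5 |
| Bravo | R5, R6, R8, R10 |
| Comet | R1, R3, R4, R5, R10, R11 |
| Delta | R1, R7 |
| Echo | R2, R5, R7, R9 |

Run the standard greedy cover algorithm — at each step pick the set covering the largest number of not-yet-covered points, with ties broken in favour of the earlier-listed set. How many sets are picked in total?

3

Greedy: pick Comet (covers 6 new) → pick Echo (covers 3 new) → pick Bravo (covers 2 new). Total picks: 3.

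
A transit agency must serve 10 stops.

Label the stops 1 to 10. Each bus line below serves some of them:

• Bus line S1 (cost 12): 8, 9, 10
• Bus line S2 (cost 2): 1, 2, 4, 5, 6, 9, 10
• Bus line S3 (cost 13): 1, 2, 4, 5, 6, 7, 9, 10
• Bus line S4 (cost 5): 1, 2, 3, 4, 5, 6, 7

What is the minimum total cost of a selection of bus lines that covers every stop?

S1, S4 together cover every stop (S1 ∪ S4 = {1, 2, 3, 4, 5, 6, 7, 8, 9, 10}); total cost 12 + 5 = 17.
The greedy pick S2, S4, S1 costs 19; no covering selection beats 17.

17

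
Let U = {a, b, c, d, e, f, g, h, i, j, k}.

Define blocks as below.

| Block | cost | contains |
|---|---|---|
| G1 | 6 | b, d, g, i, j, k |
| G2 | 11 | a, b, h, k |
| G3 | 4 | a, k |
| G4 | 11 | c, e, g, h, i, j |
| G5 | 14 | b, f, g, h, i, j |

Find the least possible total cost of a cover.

35

G1, G3, G4, G5 together cover every item (G1 ∪ G3 ∪ G4 ∪ G5 = {a, b, c, d, e, f, g, h, i, j, k}); total cost 6 + 4 + 11 + 14 = 35.
No covering selection has total cost below 35.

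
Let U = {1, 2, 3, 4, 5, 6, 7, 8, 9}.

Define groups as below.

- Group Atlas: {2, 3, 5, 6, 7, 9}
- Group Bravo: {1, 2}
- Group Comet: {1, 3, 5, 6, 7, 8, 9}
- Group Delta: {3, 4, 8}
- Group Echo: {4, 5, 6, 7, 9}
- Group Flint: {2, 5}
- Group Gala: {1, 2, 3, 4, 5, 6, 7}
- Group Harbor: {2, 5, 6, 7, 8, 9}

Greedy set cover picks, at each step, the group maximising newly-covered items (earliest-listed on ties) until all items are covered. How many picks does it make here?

2

Greedy: pick Comet (covers 7 new) → pick Gala (covers 2 new). Total picks: 2.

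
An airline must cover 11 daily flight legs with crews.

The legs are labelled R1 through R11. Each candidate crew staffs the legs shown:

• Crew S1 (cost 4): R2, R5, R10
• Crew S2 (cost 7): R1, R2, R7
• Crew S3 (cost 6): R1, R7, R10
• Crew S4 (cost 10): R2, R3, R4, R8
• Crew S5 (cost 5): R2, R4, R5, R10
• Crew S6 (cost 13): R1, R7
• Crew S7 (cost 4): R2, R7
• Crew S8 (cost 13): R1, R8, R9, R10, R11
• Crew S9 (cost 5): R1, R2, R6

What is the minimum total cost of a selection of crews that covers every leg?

S1, S4, S7, S8, S9 together cover every leg (S1 ∪ S4 ∪ S7 ∪ S8 ∪ S9 = {R1, R2, R3, R4, R5, R6, R7, R8, R9, R10, R11}); total cost 4 + 10 + 4 + 13 + 5 = 36.
The greedy pick S5, S9, S7, S8, S4 costs 37; no covering selection beats 36.

36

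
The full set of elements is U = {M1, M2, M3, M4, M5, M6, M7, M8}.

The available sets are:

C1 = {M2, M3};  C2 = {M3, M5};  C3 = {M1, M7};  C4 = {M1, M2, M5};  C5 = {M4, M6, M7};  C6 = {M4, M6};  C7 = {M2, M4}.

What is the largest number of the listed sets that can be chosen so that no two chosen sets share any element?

3

C1, C3, C6 are pairwise disjoint (C1={M2,M3}; C3={M1,M7}; C6={M4,M6}).
Every remaining set overlaps one of these, and no 4 of the listed sets are pairwise disjoint, so 3 is the maximum.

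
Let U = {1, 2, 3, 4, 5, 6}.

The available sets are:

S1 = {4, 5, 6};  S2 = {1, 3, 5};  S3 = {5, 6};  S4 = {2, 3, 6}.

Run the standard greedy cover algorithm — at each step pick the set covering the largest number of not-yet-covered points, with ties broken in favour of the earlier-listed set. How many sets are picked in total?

Greedy: pick S1 (covers 3 new) → pick S2 (covers 2 new) → pick S4 (covers 1 new). Total picks: 3.

3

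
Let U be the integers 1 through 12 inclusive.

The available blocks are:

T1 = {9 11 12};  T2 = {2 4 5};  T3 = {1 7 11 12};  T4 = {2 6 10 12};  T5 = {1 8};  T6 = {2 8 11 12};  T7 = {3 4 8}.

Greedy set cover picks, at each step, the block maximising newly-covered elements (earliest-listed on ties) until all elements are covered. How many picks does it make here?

5

Greedy: pick T3 (covers 4 new) → pick T2 (covers 3 new) → pick T4 (covers 2 new) → pick T7 (covers 2 new) → pick T1 (covers 1 new). Total picks: 5.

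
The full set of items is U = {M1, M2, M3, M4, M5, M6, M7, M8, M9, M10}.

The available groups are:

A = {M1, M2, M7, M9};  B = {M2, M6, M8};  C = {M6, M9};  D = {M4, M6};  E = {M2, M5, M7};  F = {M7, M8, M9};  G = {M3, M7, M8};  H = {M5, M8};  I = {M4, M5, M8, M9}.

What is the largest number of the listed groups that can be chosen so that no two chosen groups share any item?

A, D, H are pairwise disjoint (A={M1,M2,M7,M9}; D={M4,M6}; H={M5,M8}).
Every remaining group overlaps one of these, and no 4 of the listed groups are pairwise disjoint, so 3 is the maximum.

3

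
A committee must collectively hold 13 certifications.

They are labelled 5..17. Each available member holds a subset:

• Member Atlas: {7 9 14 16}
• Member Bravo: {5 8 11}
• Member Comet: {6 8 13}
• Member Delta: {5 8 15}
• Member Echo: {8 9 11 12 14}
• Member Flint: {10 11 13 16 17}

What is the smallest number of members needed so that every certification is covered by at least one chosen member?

Atlas and Comet and Delta and Echo and Flint together: Atlas ∪ Comet ∪ Delta ∪ Echo ∪ Flint = {5, 6, 7, 8, 9, 10, 11, 12, 13, 14, 15, 16, 17} — every certification is covered.
No 4 of the 6 members cover everything (all 15 combinations miss at least one certification), so 5 is optimal.

5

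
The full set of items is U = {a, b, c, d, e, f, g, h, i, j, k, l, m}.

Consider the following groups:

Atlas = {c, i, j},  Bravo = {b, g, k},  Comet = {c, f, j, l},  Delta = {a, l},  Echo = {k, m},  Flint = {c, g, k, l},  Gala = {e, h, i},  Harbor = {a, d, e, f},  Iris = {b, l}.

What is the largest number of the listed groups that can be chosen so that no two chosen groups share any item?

4

Atlas, Echo, Harbor, Iris are pairwise disjoint (Atlas={c,i,j}; Echo={k,m}; Harbor={a,d,e,f}; Iris={b,l}).
Every remaining group overlaps one of these, and no 5 of the listed groups are pairwise disjoint, so 4 is the maximum.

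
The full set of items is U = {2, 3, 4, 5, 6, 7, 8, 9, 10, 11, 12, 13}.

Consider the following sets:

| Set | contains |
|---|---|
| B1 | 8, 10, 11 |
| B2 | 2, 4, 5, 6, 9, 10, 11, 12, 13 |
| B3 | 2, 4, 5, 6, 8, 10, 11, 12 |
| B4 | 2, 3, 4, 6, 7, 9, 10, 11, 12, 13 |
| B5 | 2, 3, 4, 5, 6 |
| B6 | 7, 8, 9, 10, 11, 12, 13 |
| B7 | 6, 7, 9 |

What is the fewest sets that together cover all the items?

2

B5 and B6 together: B5 ∪ B6 = {2, 3, 4, 5, 6, 7, 8, 9, 10, 11, 12, 13} — every item is covered.
No single set has all 12 items (the largest, B4, has 10), so 2 is optimal.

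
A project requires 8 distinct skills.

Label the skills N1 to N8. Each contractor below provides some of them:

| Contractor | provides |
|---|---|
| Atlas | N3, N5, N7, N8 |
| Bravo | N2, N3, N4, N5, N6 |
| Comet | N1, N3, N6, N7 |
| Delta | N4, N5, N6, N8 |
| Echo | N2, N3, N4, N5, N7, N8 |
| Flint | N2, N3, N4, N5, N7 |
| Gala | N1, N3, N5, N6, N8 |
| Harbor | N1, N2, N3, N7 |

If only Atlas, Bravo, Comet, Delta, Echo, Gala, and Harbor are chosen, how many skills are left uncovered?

Union of Atlas, Bravo, Comet, Delta, Echo, Gala, Harbor = {N1, N2, N3, N4, N5, N6, N7, N8} — that's every skill, so 0 are uncovered.

0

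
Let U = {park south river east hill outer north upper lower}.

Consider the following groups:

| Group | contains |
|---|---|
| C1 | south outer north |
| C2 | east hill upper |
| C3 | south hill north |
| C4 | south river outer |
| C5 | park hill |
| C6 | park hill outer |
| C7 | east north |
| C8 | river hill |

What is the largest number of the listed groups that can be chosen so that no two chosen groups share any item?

3

C4, C5, C7 are pairwise disjoint (C4={south,river,outer}; C5={park,hill}; C7={east,north}).
Every remaining group overlaps one of these, and no 4 of the listed groups are pairwise disjoint, so 3 is the maximum.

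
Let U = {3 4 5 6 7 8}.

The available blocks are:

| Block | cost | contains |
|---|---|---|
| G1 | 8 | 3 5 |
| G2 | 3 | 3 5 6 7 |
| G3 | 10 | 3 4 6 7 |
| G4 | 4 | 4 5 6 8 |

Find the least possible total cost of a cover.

7

G2, G4 together cover every element (G2 ∪ G4 = {3, 4, 5, 6, 7, 8}); total cost 3 + 4 = 7.
No covering selection has total cost below 7.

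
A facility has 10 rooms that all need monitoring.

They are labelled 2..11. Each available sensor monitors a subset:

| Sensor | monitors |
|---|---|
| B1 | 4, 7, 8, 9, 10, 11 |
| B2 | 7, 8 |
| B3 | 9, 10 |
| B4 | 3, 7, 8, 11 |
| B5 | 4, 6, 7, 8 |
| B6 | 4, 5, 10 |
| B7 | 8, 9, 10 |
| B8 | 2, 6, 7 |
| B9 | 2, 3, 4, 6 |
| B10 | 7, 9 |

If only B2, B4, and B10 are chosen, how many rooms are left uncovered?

5

Union of B2, B4, B10 = {3, 7, 8, 9, 11}.
Not covered: 2, 4, 5, 6, 10 — 5 rooms.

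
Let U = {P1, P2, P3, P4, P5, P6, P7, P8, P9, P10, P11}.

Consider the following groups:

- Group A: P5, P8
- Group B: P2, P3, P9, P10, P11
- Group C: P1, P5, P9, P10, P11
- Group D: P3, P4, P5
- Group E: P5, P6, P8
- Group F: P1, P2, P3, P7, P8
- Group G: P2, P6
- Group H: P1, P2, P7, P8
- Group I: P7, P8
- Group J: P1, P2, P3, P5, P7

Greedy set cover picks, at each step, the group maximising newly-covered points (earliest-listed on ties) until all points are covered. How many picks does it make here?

4

Greedy: pick B (covers 5 new) → pick E (covers 3 new) → pick F (covers 2 new) → pick D (covers 1 new). Total picks: 4.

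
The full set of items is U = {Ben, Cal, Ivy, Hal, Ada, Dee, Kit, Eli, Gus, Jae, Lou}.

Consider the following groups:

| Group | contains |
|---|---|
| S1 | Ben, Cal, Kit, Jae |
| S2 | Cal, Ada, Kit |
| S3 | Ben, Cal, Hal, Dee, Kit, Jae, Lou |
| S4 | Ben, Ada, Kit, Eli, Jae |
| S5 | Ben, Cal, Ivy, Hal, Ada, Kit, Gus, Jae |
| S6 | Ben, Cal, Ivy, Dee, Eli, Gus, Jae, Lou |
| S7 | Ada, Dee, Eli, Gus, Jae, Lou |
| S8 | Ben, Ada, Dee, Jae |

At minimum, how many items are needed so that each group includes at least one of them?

2

H = {Cal, Ada} meets every group (each contains at least one member of H), and |H| = 2.
No single item lies in every group, so at least 2 are needed and 2 is optimal.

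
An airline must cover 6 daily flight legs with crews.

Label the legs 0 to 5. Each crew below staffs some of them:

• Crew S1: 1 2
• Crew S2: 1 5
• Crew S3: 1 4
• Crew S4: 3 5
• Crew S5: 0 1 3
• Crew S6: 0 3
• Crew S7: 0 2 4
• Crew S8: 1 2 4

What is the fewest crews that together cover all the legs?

S4 and S5 and S7 together: S4 ∪ S5 ∪ S7 = {0, 1, 2, 3, 4, 5} — every leg is covered.
No 2 of the 8 crews cover everything (all 28 combinations miss at least one leg), so 3 is optimal.

3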